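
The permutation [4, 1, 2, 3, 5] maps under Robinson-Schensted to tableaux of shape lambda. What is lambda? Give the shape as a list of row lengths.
[4, 1]

Row-insert each entry into an empty tableau.

After inserting 4: P = [[4]].
After inserting 1: P = [[1], [4]].
After inserting 2: P = [[1, 2], [4]].
After inserting 3: P = [[1, 2, 3], [4]].
After inserting 5: P = [[1, 2, 3, 5], [4]].

The final insertion tableau P = [[1, 2, 3, 5], [4]] has shape [4, 1].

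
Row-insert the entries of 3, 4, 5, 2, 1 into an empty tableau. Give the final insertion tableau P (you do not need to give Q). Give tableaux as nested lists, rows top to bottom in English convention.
Insert 3: appended to row 1. P = [[3]].
Insert 4: appended to row 1. P = [[3, 4]].
Insert 5: appended to row 1. P = [[3, 4, 5]].
Insert 2: 2 bumps 3 from row 1; 3 starts row 2. P = [[2, 4, 5], [3]].
Insert 1: 1 bumps 2 from row 1; 2 bumps 3 from row 2; 3 starts row 3. P = [[1, 4, 5], [2], [3]].

So P = [[1, 4, 5], [2], [3]].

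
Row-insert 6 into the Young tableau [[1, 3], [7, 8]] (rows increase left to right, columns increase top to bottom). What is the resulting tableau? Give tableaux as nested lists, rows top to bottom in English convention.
[[1, 3, 6], [7, 8]]

6 is larger than every entry of row 1, so it is appended to row 1. The new tableau is [[1, 3, 6], [7, 8]].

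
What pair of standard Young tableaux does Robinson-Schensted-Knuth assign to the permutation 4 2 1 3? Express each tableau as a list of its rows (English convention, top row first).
Insert each entry of the permutation into P by Schensted row insertion, recording in Q the position of each new cell.

After inserting 4: P = [[4]].
After inserting 2: P = [[2], [4]].
After inserting 1: P = [[1], [2], [4]].
After inserting 3: P = [[1, 3], [2], [4]].

So P = [[1, 3], [2], [4]], Q = [[1, 4], [2], [3]].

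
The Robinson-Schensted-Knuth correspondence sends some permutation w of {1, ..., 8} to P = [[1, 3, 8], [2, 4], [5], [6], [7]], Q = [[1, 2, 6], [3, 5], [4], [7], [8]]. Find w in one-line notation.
Reverse the RSK construction: for i from n down to 1, find the cell of Q containing i, remove the entry at that cell from P, and reverse-bump it up through P; the value ejected from row 1 is w(i).

Step i=8: Q has 8 at row 5, column 1; remove 7 from row 5 of P and reverse-bump: 7 enters row 4 and ejects 6; 6 enters row 3 and ejects 5; 5 enters row 2 and ejects 4; 4 enters row 1 and ejects 3. So w(8) = 3. P is now [[1, 4, 8], [2, 5], [6], [7]].
Step i=7: Q has 7 at row 4, column 1; remove 7 from row 4 of P and reverse-bump: 7 enters row 3 and ejects 6; 6 enters row 2 and ejects 5; 5 enters row 1 and ejects 4. So w(7) = 4. P is now [[1, 5, 8], [2, 6], [7]].
Step i=6: Q has 6 at row 1, column 3; remove that cell from P, ejecting 8. So w(6) = 8. P is now [[1, 5], [2, 6], [7]].
Step i=5: Q has 5 at row 2, column 2; remove 6 from row 2 of P and reverse-bump: 6 enters row 1 and ejects 5. So w(5) = 5. P is now [[1, 6], [2], [7]].
Step i=4: Q has 4 at row 3, column 1; remove 7 from row 3 of P and reverse-bump: 7 enters row 2 and ejects 2; 2 enters row 1 and ejects 1. So w(4) = 1. P is now [[2, 6], [7]].
Step i=3: Q has 3 at row 2, column 1; remove 7 from row 2 of P and reverse-bump: 7 enters row 1 and ejects 6. So w(3) = 6. P is now [[2, 7]].
Step i=2: Q has 2 at row 1, column 2; remove that cell from P, ejecting 7. So w(2) = 7. P is now [[2]].
Step i=1: Q has 1 at row 1, column 1; remove that cell from P, ejecting 2. So w(1) = 2. P is now [].

So w = 2 7 6 1 5 8 4 3.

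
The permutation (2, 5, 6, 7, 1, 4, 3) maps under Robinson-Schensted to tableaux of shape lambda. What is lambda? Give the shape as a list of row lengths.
Row-insert each entry into an empty tableau.

After inserting 2: P = [[2]].
After inserting 5: P = [[2, 5]].
After inserting 6: P = [[2, 5, 6]].
After inserting 7: P = [[2, 5, 6, 7]].
After inserting 1: P = [[1, 5, 6, 7], [2]].
After inserting 4: P = [[1, 4, 6, 7], [2, 5]].
After inserting 3: P = [[1, 3, 6, 7], [2, 4], [5]].

The final insertion tableau P = [[1, 3, 6, 7], [2, 4], [5]] has shape [4, 2, 1].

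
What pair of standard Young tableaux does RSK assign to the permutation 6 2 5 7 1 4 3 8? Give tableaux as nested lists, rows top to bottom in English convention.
Insert each entry of the permutation into P by Schensted row insertion, recording in Q the position of each new cell.

Insert 6: appended to row 1. P = [[6]].
Insert 2: 2 bumps 6 from row 1; 6 starts row 2. P = [[2], [6]].
Insert 5: appended to row 1. P = [[2, 5], [6]].
Insert 7: appended to row 1. P = [[2, 5, 7], [6]].
Insert 1: 1 bumps 2 from row 1; 2 bumps 6 from row 2; 6 starts row 3. P = [[1, 5, 7], [2], [6]].
Insert 4: 4 bumps 5 from row 1; 5 appends to row 2. P = [[1, 4, 7], [2, 5], [6]].
Insert 3: 3 bumps 4 from row 1; 4 bumps 5 from row 2; 5 bumps 6 from row 3; 6 starts row 4. P = [[1, 3, 7], [2, 4], [5], [6]].
Insert 8: appended to row 1. P = [[1, 3, 7, 8], [2, 4], [5], [6]].

So P = [[1, 3, 7, 8], [2, 4], [5], [6]], Q = [[1, 3, 4, 8], [2, 6], [5], [7]].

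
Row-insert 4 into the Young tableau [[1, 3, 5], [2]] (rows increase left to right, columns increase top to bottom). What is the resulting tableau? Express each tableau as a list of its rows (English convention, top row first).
In row 1, 4 replaces 5 (the leftmost entry greater than 4); 5 is bumped to row 2. 5 is appended to row 2. The new tableau is [[1, 3, 4], [2, 5]].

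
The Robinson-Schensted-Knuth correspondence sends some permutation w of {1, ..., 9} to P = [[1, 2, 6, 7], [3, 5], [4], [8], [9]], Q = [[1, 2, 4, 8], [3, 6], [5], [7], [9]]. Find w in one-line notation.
Reverse the RSK construction: for i from n down to 1, find the cell of Q containing i, remove the entry at that cell from P, and reverse-bump it up through P; the value ejected from row 1 is w(i).

Step i=9: Q has 9 at row 5, column 1; remove 9 from row 5 of P and reverse-bump: 9 enters row 4 and ejects 8; 8 enters row 3 and ejects 4; 4 enters row 2 and ejects 3; 3 enters row 1 and ejects 2. So w(9) = 2. P is now [[1, 3, 6, 7], [4, 5], [8], [9]].
Step i=8: Q has 8 at row 1, column 4; remove that cell from P, ejecting 7. So w(8) = 7. P is now [[1, 3, 6], [4, 5], [8], [9]].
Step i=7: Q has 7 at row 4, column 1; remove 9 from row 4 of P and reverse-bump: 9 enters row 3 and ejects 8; 8 enters row 2 and ejects 5; 5 enters row 1 and ejects 3. So w(7) = 3. P is now [[1, 5, 6], [4, 8], [9]].
Step i=6: Q has 6 at row 2, column 2; remove 8 from row 2 of P and reverse-bump: 8 enters row 1 and ejects 6. So w(6) = 6. P is now [[1, 5, 8], [4], [9]].
Step i=5: Q has 5 at row 3, column 1; remove 9 from row 3 of P and reverse-bump: 9 enters row 2 and ejects 4; 4 enters row 1 and ejects 1. So w(5) = 1. P is now [[4, 5, 8], [9]].
Step i=4: Q has 4 at row 1, column 3; remove that cell from P, ejecting 8. So w(4) = 8. P is now [[4, 5], [9]].
Step i=3: Q has 3 at row 2, column 1; remove 9 from row 2 of P and reverse-bump: 9 enters row 1 and ejects 5. So w(3) = 5. P is now [[4, 9]].
Step i=2: Q has 2 at row 1, column 2; remove that cell from P, ejecting 9. So w(2) = 9. P is now [[4]].
Step i=1: Q has 1 at row 1, column 1; remove that cell from P, ejecting 4. So w(1) = 4. P is now [].

So w = 4 9 5 8 1 6 3 7 2.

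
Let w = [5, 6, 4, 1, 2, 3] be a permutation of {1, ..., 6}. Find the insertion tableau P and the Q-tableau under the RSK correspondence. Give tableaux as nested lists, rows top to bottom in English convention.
Insert each entry of the permutation into P by Schensted row insertion, recording in Q the position of each new cell.

Insert 5: appended to row 1. P = [[5]].
Insert 6: appended to row 1. P = [[5, 6]].
Insert 4: 4 bumps 5 from row 1; 5 starts row 2. P = [[4, 6], [5]].
Insert 1: 1 bumps 4 from row 1; 4 bumps 5 from row 2; 5 starts row 3. P = [[1, 6], [4], [5]].
Insert 2: 2 bumps 6 from row 1; 6 appends to row 2. P = [[1, 2], [4, 6], [5]].
Insert 3: appended to row 1. P = [[1, 2, 3], [4, 6], [5]].

So P = [[1, 2, 3], [4, 6], [5]], Q = [[1, 2, 6], [3, 5], [4]].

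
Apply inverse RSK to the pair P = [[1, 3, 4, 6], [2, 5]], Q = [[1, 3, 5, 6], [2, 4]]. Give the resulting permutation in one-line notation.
Reverse the RSK construction: for i from n down to 1, find the cell of Q containing i, remove the entry at that cell from P, and reverse-bump it up through P; the value ejected from row 1 is w(i).

Step i=6: Q has 6 at row 1, column 4; remove that cell from P, ejecting 6. So w(6) = 6. P is now [[1, 3, 4], [2, 5]].
Step i=5: Q has 5 at row 1, column 3; remove that cell from P, ejecting 4. So w(5) = 4. P is now [[1, 3], [2, 5]].
Step i=4: Q has 4 at row 2, column 2; remove 5 from row 2 of P and reverse-bump: 5 enters row 1 and ejects 3. So w(4) = 3. P is now [[1, 5], [2]].
Step i=3: Q has 3 at row 1, column 2; remove that cell from P, ejecting 5. So w(3) = 5. P is now [[1], [2]].
Step i=2: Q has 2 at row 2, column 1; remove 2 from row 2 of P and reverse-bump: 2 enters row 1 and ejects 1. So w(2) = 1. P is now [[2]].
Step i=1: Q has 1 at row 1, column 1; remove that cell from P, ejecting 2. So w(1) = 2. P is now [].

So w = 2 1 5 3 4 6.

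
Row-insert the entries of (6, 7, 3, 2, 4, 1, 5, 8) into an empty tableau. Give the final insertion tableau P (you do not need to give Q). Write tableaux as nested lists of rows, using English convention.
P = [[1, 4, 5, 8], [2, 7], [3], [6]]

After inserting 6: P = [[6]].
After inserting 7: P = [[6, 7]].
After inserting 3: P = [[3, 7], [6]].
After inserting 2: P = [[2, 7], [3], [6]].
After inserting 4: P = [[2, 4], [3, 7], [6]].
After inserting 1: P = [[1, 4], [2, 7], [3], [6]].
After inserting 5: P = [[1, 4, 5], [2, 7], [3], [6]].
After inserting 8: P = [[1, 4, 5, 8], [2, 7], [3], [6]].

So P = [[1, 4, 5, 8], [2, 7], [3], [6]].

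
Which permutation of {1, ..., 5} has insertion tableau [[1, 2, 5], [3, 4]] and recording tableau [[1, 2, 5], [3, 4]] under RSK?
3 4 1 2 5

Reverse the RSK construction: for i from n down to 1, find the cell of Q containing i, remove the entry at that cell from P, and reverse-bump it up through P; the value ejected from row 1 is w(i).

Step i=5: Q has 5 at row 1, column 3; remove that cell from P, ejecting 5. So w(5) = 5. P is now [[1, 2], [3, 4]].
Step i=4: Q has 4 at row 2, column 2; remove 4 from row 2 of P and reverse-bump: 4 enters row 1 and ejects 2. So w(4) = 2. P is now [[1, 4], [3]].
Step i=3: Q has 3 at row 2, column 1; remove 3 from row 2 of P and reverse-bump: 3 enters row 1 and ejects 1. So w(3) = 1. P is now [[3, 4]].
Step i=2: Q has 2 at row 1, column 2; remove that cell from P, ejecting 4. So w(2) = 4. P is now [[3]].
Step i=1: Q has 1 at row 1, column 1; remove that cell from P, ejecting 3. So w(1) = 3. P is now [].

So w = 3 4 1 2 5.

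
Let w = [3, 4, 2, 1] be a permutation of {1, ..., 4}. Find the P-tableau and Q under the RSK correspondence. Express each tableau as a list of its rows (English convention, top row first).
Insert each entry of the permutation into P by Schensted row insertion, recording in Q the position of each new cell.

Insert 3: appended to row 1. P = [[3]], Q = [[1]].
Insert 4: appended to row 1. P = [[3, 4]], Q = [[1, 2]].
Insert 2: 2 bumps 3 from row 1; 3 starts row 2. P = [[2, 4], [3]], Q = [[1, 2], [3]].
Insert 1: 1 bumps 2 from row 1; 2 bumps 3 from row 2; 3 starts row 3. P = [[1, 4], [2], [3]], Q = [[1, 2], [3], [4]].

So P = [[1, 4], [2], [3]], Q = [[1, 2], [3], [4]].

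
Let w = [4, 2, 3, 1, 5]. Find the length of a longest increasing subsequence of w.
3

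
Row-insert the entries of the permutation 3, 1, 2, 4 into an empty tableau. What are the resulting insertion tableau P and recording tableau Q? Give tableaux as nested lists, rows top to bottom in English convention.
Insert each entry of the permutation into P by Schensted row insertion, recording in Q the position of each new cell.

Insert 3: appended to row 1. P = [[3]].
Insert 1: 1 bumps 3 from row 1; 3 starts row 2. P = [[1], [3]].
Insert 2: appended to row 1. P = [[1, 2], [3]].
Insert 4: appended to row 1. P = [[1, 2, 4], [3]].

So P = [[1, 2, 4], [3]], Q = [[1, 3, 4], [2]].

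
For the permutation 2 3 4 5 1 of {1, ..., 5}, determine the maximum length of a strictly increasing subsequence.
4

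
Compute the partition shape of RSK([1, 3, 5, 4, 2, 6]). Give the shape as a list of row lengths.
Row-insert each entry into an empty tableau.

After inserting 1: P = [[1]].
After inserting 3: P = [[1, 3]].
After inserting 5: P = [[1, 3, 5]].
After inserting 4: P = [[1, 3, 4], [5]].
After inserting 2: P = [[1, 2, 4], [3], [5]].
After inserting 6: P = [[1, 2, 4, 6], [3], [5]].

The final insertion tableau P = [[1, 2, 4, 6], [3], [5]] has shape [4, 1, 1].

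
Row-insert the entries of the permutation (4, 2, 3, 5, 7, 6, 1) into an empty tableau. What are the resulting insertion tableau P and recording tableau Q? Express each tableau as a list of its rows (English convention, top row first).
Insert each entry of the permutation into P by Schensted row insertion, recording in Q the position of each new cell.

Insert 4: appended to row 1. P = [[4]].
Insert 2: 2 bumps 4 from row 1; 4 starts row 2. P = [[2], [4]].
Insert 3: appended to row 1. P = [[2, 3], [4]].
Insert 5: appended to row 1. P = [[2, 3, 5], [4]].
Insert 7: appended to row 1. P = [[2, 3, 5, 7], [4]].
Insert 6: 6 bumps 7 from row 1; 7 appends to row 2. P = [[2, 3, 5, 6], [4, 7]].
Insert 1: 1 bumps 2 from row 1; 2 bumps 4 from row 2; 4 starts row 3. P = [[1, 3, 5, 6], [2, 7], [4]].

So P = [[1, 3, 5, 6], [2, 7], [4]], Q = [[1, 3, 4, 5], [2, 6], [7]].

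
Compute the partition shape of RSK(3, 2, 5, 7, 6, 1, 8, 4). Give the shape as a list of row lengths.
Row-insert each entry into an empty tableau.

After inserting 3: P = [[3]].
After inserting 2: P = [[2], [3]].
After inserting 5: P = [[2, 5], [3]].
After inserting 7: P = [[2, 5, 7], [3]].
After inserting 6: P = [[2, 5, 6], [3, 7]].
After inserting 1: P = [[1, 5, 6], [2, 7], [3]].
After inserting 8: P = [[1, 5, 6, 8], [2, 7], [3]].
After inserting 4: P = [[1, 4, 6, 8], [2, 5], [3, 7]].

The final insertion tableau P = [[1, 4, 6, 8], [2, 5], [3, 7]] has shape [4, 2, 2].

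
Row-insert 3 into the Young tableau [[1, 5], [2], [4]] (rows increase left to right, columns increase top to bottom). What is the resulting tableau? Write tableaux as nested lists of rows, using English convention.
[[1, 3], [2, 5], [4]]

In row 1, 3 replaces 5 (the leftmost entry greater than 3); 5 is bumped to row 2. 5 is appended to row 2. The new tableau is [[1, 3], [2, 5], [4]].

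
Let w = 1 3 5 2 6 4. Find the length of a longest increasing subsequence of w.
4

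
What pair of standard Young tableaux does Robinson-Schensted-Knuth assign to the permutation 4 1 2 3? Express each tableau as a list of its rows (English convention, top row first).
Insert each entry of the permutation into P by Schensted row insertion, recording in Q the position of each new cell.

After inserting 4: P = [[4]].
After inserting 1: P = [[1], [4]].
After inserting 2: P = [[1, 2], [4]].
After inserting 3: P = [[1, 2, 3], [4]].

So P = [[1, 2, 3], [4]], Q = [[1, 3, 4], [2]].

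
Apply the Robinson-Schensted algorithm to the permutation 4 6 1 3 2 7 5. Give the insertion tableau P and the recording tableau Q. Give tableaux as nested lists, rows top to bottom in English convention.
Insert each entry of the permutation into P by Schensted row insertion, recording in Q the position of each new cell.

After inserting 4: P = [[4]].
After inserting 6: P = [[4, 6]].
After inserting 1: P = [[1, 6], [4]].
After inserting 3: P = [[1, 3], [4, 6]].
After inserting 2: P = [[1, 2], [3, 6], [4]].
After inserting 7: P = [[1, 2, 7], [3, 6], [4]].
After inserting 5: P = [[1, 2, 5], [3, 6, 7], [4]].

So P = [[1, 2, 5], [3, 6, 7], [4]], Q = [[1, 2, 6], [3, 4, 7], [5]].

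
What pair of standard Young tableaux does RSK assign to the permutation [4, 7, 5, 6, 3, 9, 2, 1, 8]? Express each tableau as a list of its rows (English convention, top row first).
P = [[1, 5, 6, 8], [2, 9], [3], [4], [7]], Q = [[1, 2, 4, 6], [3, 9], [5], [7], [8]]

Insert each entry of the permutation into P by Schensted row insertion, recording in Q the position of each new cell.

Insert 4: appended to row 1. P = [[4]], Q = [[1]].
Insert 7: appended to row 1. P = [[4, 7]], Q = [[1, 2]].
Insert 5: 5 bumps 7 from row 1; 7 starts row 2. P = [[4, 5], [7]], Q = [[1, 2], [3]].
Insert 6: appended to row 1. P = [[4, 5, 6], [7]], Q = [[1, 2, 4], [3]].
Insert 3: 3 bumps 4 from row 1; 4 bumps 7 from row 2; 7 starts row 3. P = [[3, 5, 6], [4], [7]], Q = [[1, 2, 4], [3], [5]].
Insert 9: appended to row 1. P = [[3, 5, 6, 9], [4], [7]], Q = [[1, 2, 4, 6], [3], [5]].
Insert 2: 2 bumps 3 from row 1; 3 bumps 4 from row 2; 4 bumps 7 from row 3; 7 starts row 4. P = [[2, 5, 6, 9], [3], [4], [7]], Q = [[1, 2, 4, 6], [3], [5], [7]].
Insert 1: 1 bumps 2 from row 1; 2 bumps 3 from row 2; 3 bumps 4 from row 3; 4 bumps 7 from row 4; 7 starts row 5. P = [[1, 5, 6, 9], [2], [3], [4], [7]], Q = [[1, 2, 4, 6], [3], [5], [7], [8]].
Insert 8: 8 bumps 9 from row 1; 9 appends to row 2. P = [[1, 5, 6, 8], [2, 9], [3], [4], [7]], Q = [[1, 2, 4, 6], [3, 9], [5], [7], [8]].

So P = [[1, 5, 6, 8], [2, 9], [3], [4], [7]], Q = [[1, 2, 4, 6], [3, 9], [5], [7], [8]].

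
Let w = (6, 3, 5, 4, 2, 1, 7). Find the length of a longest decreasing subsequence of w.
5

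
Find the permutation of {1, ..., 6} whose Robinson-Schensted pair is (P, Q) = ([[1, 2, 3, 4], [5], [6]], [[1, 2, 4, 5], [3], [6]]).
Reverse the RSK construction: for i from n down to 1, find the cell of Q containing i, remove the entry at that cell from P, and reverse-bump it up through P; the value ejected from row 1 is w(i).

Step i=6: Q has 6 at row 3, column 1; remove 6 from row 3 of P and reverse-bump: 6 enters row 2 and ejects 5; 5 enters row 1 and ejects 4. So w(6) = 4. P is now [[1, 2, 3, 5], [6]].
Step i=5: Q has 5 at row 1, column 4; remove that cell from P, ejecting 5. So w(5) = 5. P is now [[1, 2, 3], [6]].
Step i=4: Q has 4 at row 1, column 3; remove that cell from P, ejecting 3. So w(4) = 3. P is now [[1, 2], [6]].
Step i=3: Q has 3 at row 2, column 1; remove 6 from row 2 of P and reverse-bump: 6 enters row 1 and ejects 2. So w(3) = 2. P is now [[1, 6]].
Step i=2: Q has 2 at row 1, column 2; remove that cell from P, ejecting 6. So w(2) = 6. P is now [[1]].
Step i=1: Q has 1 at row 1, column 1; remove that cell from P, ejecting 1. So w(1) = 1. P is now [].

So w = 1 6 2 3 5 4.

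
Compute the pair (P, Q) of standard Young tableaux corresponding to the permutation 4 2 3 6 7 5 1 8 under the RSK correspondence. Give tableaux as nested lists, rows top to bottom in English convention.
Insert each entry of the permutation into P by Schensted row insertion, recording in Q the position of each new cell.

After inserting 4: P = [[4]].
After inserting 2: P = [[2], [4]].
After inserting 3: P = [[2, 3], [4]].
After inserting 6: P = [[2, 3, 6], [4]].
After inserting 7: P = [[2, 3, 6, 7], [4]].
After inserting 5: P = [[2, 3, 5, 7], [4, 6]].
After inserting 1: P = [[1, 3, 5, 7], [2, 6], [4]].
After inserting 8: P = [[1, 3, 5, 7, 8], [2, 6], [4]].

So P = [[1, 3, 5, 7, 8], [2, 6], [4]], Q = [[1, 3, 4, 5, 8], [2, 6], [7]].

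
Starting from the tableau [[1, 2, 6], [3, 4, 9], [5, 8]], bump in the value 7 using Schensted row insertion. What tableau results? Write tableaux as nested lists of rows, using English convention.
[[1, 2, 6, 7], [3, 4, 9], [5, 8]]

7 is larger than every entry of row 1, so it is appended to row 1. The new tableau is [[1, 2, 6, 7], [3, 4, 9], [5, 8]].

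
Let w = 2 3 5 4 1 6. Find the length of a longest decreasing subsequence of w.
3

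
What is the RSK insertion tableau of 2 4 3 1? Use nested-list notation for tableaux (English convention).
P = [[1, 3], [2], [4]]

Insert 2: appended to row 1. P = [[2]].
Insert 4: appended to row 1. P = [[2, 4]].
Insert 3: 3 bumps 4 from row 1; 4 starts row 2. P = [[2, 3], [4]].
Insert 1: 1 bumps 2 from row 1; 2 bumps 4 from row 2; 4 starts row 3. P = [[1, 3], [2], [4]].

So P = [[1, 3], [2], [4]].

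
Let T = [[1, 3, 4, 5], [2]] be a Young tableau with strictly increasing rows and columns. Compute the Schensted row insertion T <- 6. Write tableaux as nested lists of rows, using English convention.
6 is larger than every entry of row 1, so it is appended to row 1. The new tableau is [[1, 3, 4, 5, 6], [2]].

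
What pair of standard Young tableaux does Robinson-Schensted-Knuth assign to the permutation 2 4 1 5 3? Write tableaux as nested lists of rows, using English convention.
Insert each entry of the permutation into P by Schensted row insertion, recording in Q the position of each new cell.

Insert 2: appended to row 1. P = [[2]], Q = [[1]].
Insert 4: appended to row 1. P = [[2, 4]], Q = [[1, 2]].
Insert 1: 1 bumps 2 from row 1; 2 starts row 2. P = [[1, 4], [2]], Q = [[1, 2], [3]].
Insert 5: appended to row 1. P = [[1, 4, 5], [2]], Q = [[1, 2, 4], [3]].
Insert 3: 3 bumps 4 from row 1; 4 appends to row 2. P = [[1, 3, 5], [2, 4]], Q = [[1, 2, 4], [3, 5]].

So P = [[1, 3, 5], [2, 4]], Q = [[1, 2, 4], [3, 5]].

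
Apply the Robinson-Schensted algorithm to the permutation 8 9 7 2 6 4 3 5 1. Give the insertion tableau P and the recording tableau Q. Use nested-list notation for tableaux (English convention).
Insert each entry of the permutation into P by Schensted row insertion, recording in Q the position of each new cell.

After inserting 8: P = [[8]].
After inserting 9: P = [[8, 9]].
After inserting 7: P = [[7, 9], [8]].
After inserting 2: P = [[2, 9], [7], [8]].
After inserting 6: P = [[2, 6], [7, 9], [8]].
After inserting 4: P = [[2, 4], [6, 9], [7], [8]].
After inserting 3: P = [[2, 3], [4, 9], [6], [7], [8]].
After inserting 5: P = [[2, 3, 5], [4, 9], [6], [7], [8]].
After inserting 1: P = [[1, 3, 5], [2, 9], [4], [6], [7], [8]].

So P = [[1, 3, 5], [2, 9], [4], [6], [7], [8]], Q = [[1, 2, 8], [3, 5], [4], [6], [7], [9]].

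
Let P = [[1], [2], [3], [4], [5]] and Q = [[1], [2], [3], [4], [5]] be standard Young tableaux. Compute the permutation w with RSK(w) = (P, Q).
5 4 3 2 1

Reverse the RSK construction: for i from n down to 1, find the cell of Q containing i, remove the entry at that cell from P, and reverse-bump it up through P; the value ejected from row 1 is w(i).

Step i=5: Q has 5 at row 5, column 1; remove 5 from row 5 of P and reverse-bump: 5 enters row 4 and ejects 4; 4 enters row 3 and ejects 3; 3 enters row 2 and ejects 2; 2 enters row 1 and ejects 1. So w(5) = 1. P is now [[2], [3], [4], [5]].
Step i=4: Q has 4 at row 4, column 1; remove 5 from row 4 of P and reverse-bump: 5 enters row 3 and ejects 4; 4 enters row 2 and ejects 3; 3 enters row 1 and ejects 2. So w(4) = 2. P is now [[3], [4], [5]].
Step i=3: Q has 3 at row 3, column 1; remove 5 from row 3 of P and reverse-bump: 5 enters row 2 and ejects 4; 4 enters row 1 and ejects 3. So w(3) = 3. P is now [[4], [5]].
Step i=2: Q has 2 at row 2, column 1; remove 5 from row 2 of P and reverse-bump: 5 enters row 1 and ejects 4. So w(2) = 4. P is now [[5]].
Step i=1: Q has 1 at row 1, column 1; remove that cell from P, ejecting 5. So w(1) = 5. P is now [].

So w = 5 4 3 2 1.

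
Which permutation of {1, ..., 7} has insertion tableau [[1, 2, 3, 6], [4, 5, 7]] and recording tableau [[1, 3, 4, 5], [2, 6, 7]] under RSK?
Reverse RSK: for i = n, n-1, ..., 1, locate i in Q, remove the corresponding corner cell from P, and reverse-bump its entry up through P; the value ejected from row 1 is w(i).

So w = 4 1 2 5 7 3 6.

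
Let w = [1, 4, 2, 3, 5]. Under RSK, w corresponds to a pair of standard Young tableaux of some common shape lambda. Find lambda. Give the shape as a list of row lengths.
[4, 1]

Row-insert each entry into an empty tableau.

After inserting 1: P = [[1]].
After inserting 4: P = [[1, 4]].
After inserting 2: P = [[1, 2], [4]].
After inserting 3: P = [[1, 2, 3], [4]].
After inserting 5: P = [[1, 2, 3, 5], [4]].

The final insertion tableau P = [[1, 2, 3, 5], [4]] has shape [4, 1].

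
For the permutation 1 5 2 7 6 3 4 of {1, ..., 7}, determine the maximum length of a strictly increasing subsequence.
4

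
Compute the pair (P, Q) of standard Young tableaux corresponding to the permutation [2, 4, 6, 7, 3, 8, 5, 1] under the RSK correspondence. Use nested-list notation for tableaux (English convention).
P = [[1, 3, 5, 7, 8], [2, 6], [4]], Q = [[1, 2, 3, 4, 6], [5, 7], [8]]

Insert each entry of the permutation into P by Schensted row insertion, recording in Q the position of each new cell.

Insert 2: appended to row 1. P = [[2]], Q = [[1]].
Insert 4: appended to row 1. P = [[2, 4]], Q = [[1, 2]].
Insert 6: appended to row 1. P = [[2, 4, 6]], Q = [[1, 2, 3]].
Insert 7: appended to row 1. P = [[2, 4, 6, 7]], Q = [[1, 2, 3, 4]].
Insert 3: 3 bumps 4 from row 1; 4 starts row 2. P = [[2, 3, 6, 7], [4]], Q = [[1, 2, 3, 4], [5]].
Insert 8: appended to row 1. P = [[2, 3, 6, 7, 8], [4]], Q = [[1, 2, 3, 4, 6], [5]].
Insert 5: 5 bumps 6 from row 1; 6 appends to row 2. P = [[2, 3, 5, 7, 8], [4, 6]], Q = [[1, 2, 3, 4, 6], [5, 7]].
Insert 1: 1 bumps 2 from row 1; 2 bumps 4 from row 2; 4 starts row 3. P = [[1, 3, 5, 7, 8], [2, 6], [4]], Q = [[1, 2, 3, 4, 6], [5, 7], [8]].

So P = [[1, 3, 5, 7, 8], [2, 6], [4]], Q = [[1, 2, 3, 4, 6], [5, 7], [8]].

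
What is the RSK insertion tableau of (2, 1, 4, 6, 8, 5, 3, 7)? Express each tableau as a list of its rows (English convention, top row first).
P = [[1, 3, 5, 7], [2, 4, 8], [6]]

Insert 2: appended to row 1. P = [[2]].
Insert 1: 1 bumps 2 from row 1; 2 starts row 2. P = [[1], [2]].
Insert 4: appended to row 1. P = [[1, 4], [2]].
Insert 6: appended to row 1. P = [[1, 4, 6], [2]].
Insert 8: appended to row 1. P = [[1, 4, 6, 8], [2]].
Insert 5: 5 bumps 6 from row 1; 6 appends to row 2. P = [[1, 4, 5, 8], [2, 6]].
Insert 3: 3 bumps 4 from row 1; 4 bumps 6 from row 2; 6 starts row 3. P = [[1, 3, 5, 8], [2, 4], [6]].
Insert 7: 7 bumps 8 from row 1; 8 appends to row 2. P = [[1, 3, 5, 7], [2, 4, 8], [6]].

So P = [[1, 3, 5, 7], [2, 4, 8], [6]].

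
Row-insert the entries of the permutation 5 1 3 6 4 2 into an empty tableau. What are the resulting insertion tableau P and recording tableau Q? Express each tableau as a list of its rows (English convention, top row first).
Insert each entry of the permutation into P by Schensted row insertion, recording in Q the position of each new cell.

After inserting 5: P = [[5]].
After inserting 1: P = [[1], [5]].
After inserting 3: P = [[1, 3], [5]].
After inserting 6: P = [[1, 3, 6], [5]].
After inserting 4: P = [[1, 3, 4], [5, 6]].
After inserting 2: P = [[1, 2, 4], [3, 6], [5]].

So P = [[1, 2, 4], [3, 6], [5]], Q = [[1, 3, 4], [2, 5], [6]].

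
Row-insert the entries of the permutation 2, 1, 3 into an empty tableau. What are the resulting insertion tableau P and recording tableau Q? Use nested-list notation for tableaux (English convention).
Insert each entry of the permutation into P by Schensted row insertion, recording in Q the position of each new cell.

Insert 2: appended to row 1. P = [[2]].
Insert 1: 1 bumps 2 from row 1; 2 starts row 2. P = [[1], [2]].
Insert 3: appended to row 1. P = [[1, 3], [2]].

So P = [[1, 3], [2]], Q = [[1, 3], [2]].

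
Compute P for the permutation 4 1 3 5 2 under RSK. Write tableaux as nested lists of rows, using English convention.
Insert 4: appended to row 1. P = [[4]].
Insert 1: 1 bumps 4 from row 1; 4 starts row 2. P = [[1], [4]].
Insert 3: appended to row 1. P = [[1, 3], [4]].
Insert 5: appended to row 1. P = [[1, 3, 5], [4]].
Insert 2: 2 bumps 3 from row 1; 3 bumps 4 from row 2; 4 starts row 3. P = [[1, 2, 5], [3], [4]].

So P = [[1, 2, 5], [3], [4]].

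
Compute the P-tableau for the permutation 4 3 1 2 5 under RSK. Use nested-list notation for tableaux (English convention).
P = [[1, 2, 5], [3], [4]]

After inserting 4: P = [[4]].
After inserting 3: P = [[3], [4]].
After inserting 1: P = [[1], [3], [4]].
After inserting 2: P = [[1, 2], [3], [4]].
After inserting 5: P = [[1, 2, 5], [3], [4]].

So P = [[1, 2, 5], [3], [4]].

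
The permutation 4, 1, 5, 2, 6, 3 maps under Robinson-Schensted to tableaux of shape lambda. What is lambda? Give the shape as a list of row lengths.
[3, 3]

Row-insert each entry into an empty tableau.

After inserting 4: P = [[4]].
After inserting 1: P = [[1], [4]].
After inserting 5: P = [[1, 5], [4]].
After inserting 2: P = [[1, 2], [4, 5]].
After inserting 6: P = [[1, 2, 6], [4, 5]].
After inserting 3: P = [[1, 2, 3], [4, 5, 6]].

The final insertion tableau P = [[1, 2, 3], [4, 5, 6]] has shape [3, 3].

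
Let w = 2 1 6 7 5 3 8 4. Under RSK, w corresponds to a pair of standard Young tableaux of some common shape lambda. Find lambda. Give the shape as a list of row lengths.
RSK row insertion gives P = [[1, 3, 4, 8], [2, 5, 7], [6]], which has shape [4, 3, 1].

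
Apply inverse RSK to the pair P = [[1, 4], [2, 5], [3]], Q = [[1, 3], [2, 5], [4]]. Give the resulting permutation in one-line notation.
3 2 5 1 4

Reverse the RSK construction: for i from n down to 1, find the cell of Q containing i, remove the entry at that cell from P, and reverse-bump it up through P; the value ejected from row 1 is w(i).

Step i=5: Q has 5 at row 2, column 2; remove 5 from row 2 of P and reverse-bump: 5 enters row 1 and ejects 4. So w(5) = 4. P is now [[1, 5], [2], [3]].
Step i=4: Q has 4 at row 3, column 1; remove 3 from row 3 of P and reverse-bump: 3 enters row 2 and ejects 2; 2 enters row 1 and ejects 1. So w(4) = 1. P is now [[2, 5], [3]].
Step i=3: Q has 3 at row 1, column 2; remove that cell from P, ejecting 5. So w(3) = 5. P is now [[2], [3]].
Step i=2: Q has 2 at row 2, column 1; remove 3 from row 2 of P and reverse-bump: 3 enters row 1 and ejects 2. So w(2) = 2. P is now [[3]].
Step i=1: Q has 1 at row 1, column 1; remove that cell from P, ejecting 3. So w(1) = 3. P is now [].

So w = 3 2 5 1 4.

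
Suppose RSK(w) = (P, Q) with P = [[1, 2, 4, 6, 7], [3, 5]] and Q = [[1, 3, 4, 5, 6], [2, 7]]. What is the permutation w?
Reverse the RSK construction: for i from n down to 1, find the cell of Q containing i, remove the entry at that cell from P, and reverse-bump it up through P; the value ejected from row 1 is w(i).

Step i=7: Q has 7 at row 2, column 2; remove 5 from row 2 of P and reverse-bump: 5 enters row 1 and ejects 4. So w(7) = 4. P is now [[1, 2, 5, 6, 7], [3]].
Step i=6: Q has 6 at row 1, column 5; remove that cell from P, ejecting 7. So w(6) = 7. P is now [[1, 2, 5, 6], [3]].
Step i=5: Q has 5 at row 1, column 4; remove that cell from P, ejecting 6. So w(5) = 6. P is now [[1, 2, 5], [3]].
Step i=4: Q has 4 at row 1, column 3; remove that cell from P, ejecting 5. So w(4) = 5. P is now [[1, 2], [3]].
Step i=3: Q has 3 at row 1, column 2; remove that cell from P, ejecting 2. So w(3) = 2. P is now [[1], [3]].
Step i=2: Q has 2 at row 2, column 1; remove 3 from row 2 of P and reverse-bump: 3 enters row 1 and ejects 1. So w(2) = 1. P is now [[3]].
Step i=1: Q has 1 at row 1, column 1; remove that cell from P, ejecting 3. So w(1) = 3. P is now [].

So w = 3 1 2 5 6 7 4.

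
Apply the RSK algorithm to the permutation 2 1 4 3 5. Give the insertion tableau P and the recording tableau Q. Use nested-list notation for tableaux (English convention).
P = [[1, 3, 5], [2, 4]], Q = [[1, 3, 5], [2, 4]]

Insert each entry of the permutation into P by Schensted row insertion, recording in Q the position of each new cell.

After inserting 2: P = [[2]].
After inserting 1: P = [[1], [2]].
After inserting 4: P = [[1, 4], [2]].
After inserting 3: P = [[1, 3], [2, 4]].
After inserting 5: P = [[1, 3, 5], [2, 4]].

So P = [[1, 3, 5], [2, 4]], Q = [[1, 3, 5], [2, 4]].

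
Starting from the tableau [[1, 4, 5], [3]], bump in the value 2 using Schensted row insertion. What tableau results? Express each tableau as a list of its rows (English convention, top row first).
[[1, 2, 5], [3, 4]]

In row 1, 2 replaces 4 (the leftmost entry greater than 2); 4 is bumped to row 2. 4 is appended to row 2. The new tableau is [[1, 2, 5], [3, 4]].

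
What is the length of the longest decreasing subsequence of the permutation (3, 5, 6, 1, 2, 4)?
2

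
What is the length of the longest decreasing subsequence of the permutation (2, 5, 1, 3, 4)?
2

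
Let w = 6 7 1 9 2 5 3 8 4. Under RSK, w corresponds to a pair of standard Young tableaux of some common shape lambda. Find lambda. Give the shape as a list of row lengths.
[4, 3, 2]

Row-insert each entry into an empty tableau.

After inserting 6: P = [[6]].
After inserting 7: P = [[6, 7]].
After inserting 1: P = [[1, 7], [6]].
After inserting 9: P = [[1, 7, 9], [6]].
After inserting 2: P = [[1, 2, 9], [6, 7]].
After inserting 5: P = [[1, 2, 5], [6, 7, 9]].
After inserting 3: P = [[1, 2, 3], [5, 7, 9], [6]].
After inserting 8: P = [[1, 2, 3, 8], [5, 7, 9], [6]].
After inserting 4: P = [[1, 2, 3, 4], [5, 7, 8], [6, 9]].

The final insertion tableau P = [[1, 2, 3, 4], [5, 7, 8], [6, 9]] has shape [4, 3, 2].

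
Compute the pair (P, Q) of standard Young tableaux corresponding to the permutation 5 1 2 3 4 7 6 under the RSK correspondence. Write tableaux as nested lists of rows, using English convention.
P = [[1, 2, 3, 4, 6], [5, 7]], Q = [[1, 3, 4, 5, 6], [2, 7]]

Insert each entry of the permutation into P by Schensted row insertion, recording in Q the position of each new cell.

Insert 5: appended to row 1. P = [[5]], Q = [[1]].
Insert 1: 1 bumps 5 from row 1; 5 starts row 2. P = [[1], [5]], Q = [[1], [2]].
Insert 2: appended to row 1. P = [[1, 2], [5]], Q = [[1, 3], [2]].
Insert 3: appended to row 1. P = [[1, 2, 3], [5]], Q = [[1, 3, 4], [2]].
Insert 4: appended to row 1. P = [[1, 2, 3, 4], [5]], Q = [[1, 3, 4, 5], [2]].
Insert 7: appended to row 1. P = [[1, 2, 3, 4, 7], [5]], Q = [[1, 3, 4, 5, 6], [2]].
Insert 6: 6 bumps 7 from row 1; 7 appends to row 2. P = [[1, 2, 3, 4, 6], [5, 7]], Q = [[1, 3, 4, 5, 6], [2, 7]].

So P = [[1, 2, 3, 4, 6], [5, 7]], Q = [[1, 3, 4, 5, 6], [2, 7]].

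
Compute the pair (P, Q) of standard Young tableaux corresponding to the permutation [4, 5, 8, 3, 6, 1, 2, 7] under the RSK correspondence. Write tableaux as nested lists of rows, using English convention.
Insert each entry of the permutation into P by Schensted row insertion, recording in Q the position of each new cell.

Insert 4: appended to row 1. P = [[4]], Q = [[1]].
Insert 5: appended to row 1. P = [[4, 5]], Q = [[1, 2]].
Insert 8: appended to row 1. P = [[4, 5, 8]], Q = [[1, 2, 3]].
Insert 3: 3 bumps 4 from row 1; 4 starts row 2. P = [[3, 5, 8], [4]], Q = [[1, 2, 3], [4]].
Insert 6: 6 bumps 8 from row 1; 8 appends to row 2. P = [[3, 5, 6], [4, 8]], Q = [[1, 2, 3], [4, 5]].
Insert 1: 1 bumps 3 from row 1; 3 bumps 4 from row 2; 4 starts row 3. P = [[1, 5, 6], [3, 8], [4]], Q = [[1, 2, 3], [4, 5], [6]].
Insert 2: 2 bumps 5 from row 1; 5 bumps 8 from row 2; 8 appends to row 3. P = [[1, 2, 6], [3, 5], [4, 8]], Q = [[1, 2, 3], [4, 5], [6, 7]].
Insert 7: appended to row 1. P = [[1, 2, 6, 7], [3, 5], [4, 8]], Q = [[1, 2, 3, 8], [4, 5], [6, 7]].

So P = [[1, 2, 6, 7], [3, 5], [4, 8]], Q = [[1, 2, 3, 8], [4, 5], [6, 7]].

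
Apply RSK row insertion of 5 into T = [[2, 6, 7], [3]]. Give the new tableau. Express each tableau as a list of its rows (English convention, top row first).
In row 1, 5 replaces 6 (the leftmost entry greater than 5); 6 is bumped to row 2. 6 is appended to row 2. The new tableau is [[2, 5, 7], [3, 6]].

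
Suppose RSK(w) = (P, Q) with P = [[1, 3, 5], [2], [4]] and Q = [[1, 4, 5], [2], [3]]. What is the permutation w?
Reverse the RSK construction: for i from n down to 1, find the cell of Q containing i, remove the entry at that cell from P, and reverse-bump it up through P; the value ejected from row 1 is w(i).

Step i=5: Q has 5 at row 1, column 3; remove that cell from P, ejecting 5. So w(5) = 5. P is now [[1, 3], [2], [4]].
Step i=4: Q has 4 at row 1, column 2; remove that cell from P, ejecting 3. So w(4) = 3. P is now [[1], [2], [4]].
Step i=3: Q has 3 at row 3, column 1; remove 4 from row 3 of P and reverse-bump: 4 enters row 2 and ejects 2; 2 enters row 1 and ejects 1. So w(3) = 1. P is now [[2], [4]].
Step i=2: Q has 2 at row 2, column 1; remove 4 from row 2 of P and reverse-bump: 4 enters row 1 and ejects 2. So w(2) = 2. P is now [[4]].
Step i=1: Q has 1 at row 1, column 1; remove that cell from P, ejecting 4. So w(1) = 4. P is now [].

So w = 4 2 1 3 5.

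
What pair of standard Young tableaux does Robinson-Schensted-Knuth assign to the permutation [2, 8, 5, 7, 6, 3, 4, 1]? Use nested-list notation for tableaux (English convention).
Insert each entry of the permutation into P by Schensted row insertion, recording in Q the position of each new cell.

After inserting 2: P = [[2]].
After inserting 8: P = [[2, 8]].
After inserting 5: P = [[2, 5], [8]].
After inserting 7: P = [[2, 5, 7], [8]].
After inserting 6: P = [[2, 5, 6], [7], [8]].
After inserting 3: P = [[2, 3, 6], [5], [7], [8]].
After inserting 4: P = [[2, 3, 4], [5, 6], [7], [8]].
After inserting 1: P = [[1, 3, 4], [2, 6], [5], [7], [8]].

So P = [[1, 3, 4], [2, 6], [5], [7], [8]], Q = [[1, 2, 4], [3, 7], [5], [6], [8]].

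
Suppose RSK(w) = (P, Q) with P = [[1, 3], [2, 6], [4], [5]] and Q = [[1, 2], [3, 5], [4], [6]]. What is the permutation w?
5 6 4 2 3 1

Reverse the RSK construction: for i from n down to 1, find the cell of Q containing i, remove the entry at that cell from P, and reverse-bump it up through P; the value ejected from row 1 is w(i).

Step i=6: Q has 6 at row 4, column 1; remove 5 from row 4 of P and reverse-bump: 5 enters row 3 and ejects 4; 4 enters row 2 and ejects 2; 2 enters row 1 and ejects 1. So w(6) = 1. P is now [[2, 3], [4, 6], [5]].
Step i=5: Q has 5 at row 2, column 2; remove 6 from row 2 of P and reverse-bump: 6 enters row 1 and ejects 3. So w(5) = 3. P is now [[2, 6], [4], [5]].
Step i=4: Q has 4 at row 3, column 1; remove 5 from row 3 of P and reverse-bump: 5 enters row 2 and ejects 4; 4 enters row 1 and ejects 2. So w(4) = 2. P is now [[4, 6], [5]].
Step i=3: Q has 3 at row 2, column 1; remove 5 from row 2 of P and reverse-bump: 5 enters row 1 and ejects 4. So w(3) = 4. P is now [[5, 6]].
Step i=2: Q has 2 at row 1, column 2; remove that cell from P, ejecting 6. So w(2) = 6. P is now [[5]].
Step i=1: Q has 1 at row 1, column 1; remove that cell from P, ejecting 5. So w(1) = 5. P is now [].

So w = 5 6 4 2 3 1.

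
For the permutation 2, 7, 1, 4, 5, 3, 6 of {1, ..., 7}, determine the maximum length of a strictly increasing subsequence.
4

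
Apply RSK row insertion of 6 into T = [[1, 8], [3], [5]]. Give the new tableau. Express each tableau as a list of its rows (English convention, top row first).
In row 1, 6 replaces 8 (the leftmost entry greater than 6); 8 is bumped to row 2. 8 is appended to row 2. The new tableau is [[1, 6], [3, 8], [5]].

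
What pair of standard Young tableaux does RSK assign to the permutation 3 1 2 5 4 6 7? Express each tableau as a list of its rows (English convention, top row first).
Insert each entry of the permutation into P by Schensted row insertion, recording in Q the position of each new cell.

Insert 3: appended to row 1. P = [[3]].
Insert 1: 1 bumps 3 from row 1; 3 starts row 2. P = [[1], [3]].
Insert 2: appended to row 1. P = [[1, 2], [3]].
Insert 5: appended to row 1. P = [[1, 2, 5], [3]].
Insert 4: 4 bumps 5 from row 1; 5 appends to row 2. P = [[1, 2, 4], [3, 5]].
Insert 6: appended to row 1. P = [[1, 2, 4, 6], [3, 5]].
Insert 7: appended to row 1. P = [[1, 2, 4, 6, 7], [3, 5]].

So P = [[1, 2, 4, 6, 7], [3, 5]], Q = [[1, 3, 4, 6, 7], [2, 5]].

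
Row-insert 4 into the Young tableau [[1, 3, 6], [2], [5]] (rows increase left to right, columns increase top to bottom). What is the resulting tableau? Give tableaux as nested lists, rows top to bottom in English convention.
[[1, 3, 4], [2, 6], [5]]

In row 1, 4 replaces 6 (the leftmost entry greater than 4); 6 is bumped to row 2. 6 is appended to row 2. The new tableau is [[1, 3, 4], [2, 6], [5]].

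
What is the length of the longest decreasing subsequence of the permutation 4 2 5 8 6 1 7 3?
3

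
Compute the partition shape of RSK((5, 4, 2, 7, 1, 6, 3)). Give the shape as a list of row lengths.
[2, 2, 2, 1]

Row-insert each entry into an empty tableau.

After inserting 5: P = [[5]].
After inserting 4: P = [[4], [5]].
After inserting 2: P = [[2], [4], [5]].
After inserting 7: P = [[2, 7], [4], [5]].
After inserting 1: P = [[1, 7], [2], [4], [5]].
After inserting 6: P = [[1, 6], [2, 7], [4], [5]].
After inserting 3: P = [[1, 3], [2, 6], [4, 7], [5]].

The final insertion tableau P = [[1, 3], [2, 6], [4, 7], [5]] has shape [2, 2, 2, 1].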